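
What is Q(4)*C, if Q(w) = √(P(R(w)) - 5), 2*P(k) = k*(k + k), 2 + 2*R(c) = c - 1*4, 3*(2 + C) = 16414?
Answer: 32816*I/3 ≈ 10939.0*I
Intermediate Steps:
C = 16408/3 (C = -2 + (⅓)*16414 = -2 + 16414/3 = 16408/3 ≈ 5469.3)
R(c) = -3 + c/2 (R(c) = -1 + (c - 1*4)/2 = -1 + (c - 4)/2 = -1 + (-4 + c)/2 = -1 + (-2 + c/2) = -3 + c/2)
P(k) = k² (P(k) = (k*(k + k))/2 = (k*(2*k))/2 = (2*k²)/2 = k²)
Q(w) = √(-5 + (-3 + w/2)²) (Q(w) = √((-3 + w/2)² - 5) = √(-5 + (-3 + w/2)²))
Q(4)*C = (√(-20 + (-6 + 4)²)/2)*(16408/3) = (√(-20 + (-2)²)/2)*(16408/3) = (√(-20 + 4)/2)*(16408/3) = (√(-16)/2)*(16408/3) = ((4*I)/2)*(16408/3) = (2*I)*(16408/3) = 32816*I/3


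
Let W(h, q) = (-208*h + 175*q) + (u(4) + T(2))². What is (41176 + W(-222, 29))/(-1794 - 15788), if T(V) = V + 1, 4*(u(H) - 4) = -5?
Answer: -1479361/281312 ≈ -5.2588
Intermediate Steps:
u(H) = 11/4 (u(H) = 4 + (¼)*(-5) = 4 - 5/4 = 11/4)
T(V) = 1 + V
W(h, q) = 529/16 - 208*h + 175*q (W(h, q) = (-208*h + 175*q) + (11/4 + (1 + 2))² = (-208*h + 175*q) + (11/4 + 3)² = (-208*h + 175*q) + (23/4)² = (-208*h + 175*q) + 529/16 = 529/16 - 208*h + 175*q)
(41176 + W(-222, 29))/(-1794 - 15788) = (41176 + (529/16 - 208*(-222) + 175*29))/(-1794 - 15788) = (41176 + (529/16 + 46176 + 5075))/(-17582) = (41176 + 820545/16)*(-1/17582) = (1479361/16)*(-1/17582) = -1479361/281312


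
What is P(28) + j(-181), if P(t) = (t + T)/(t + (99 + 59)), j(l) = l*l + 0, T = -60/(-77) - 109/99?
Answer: 4222846559/128898 ≈ 32761.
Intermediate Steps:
T = -223/693 (T = -60*(-1/77) - 109*1/99 = 60/77 - 109/99 = -223/693 ≈ -0.32179)
j(l) = l² (j(l) = l² + 0 = l²)
P(t) = (-223/693 + t)/(158 + t) (P(t) = (t - 223/693)/(t + (99 + 59)) = (-223/693 + t)/(t + 158) = (-223/693 + t)/(158 + t))
P(28) + j(-181) = (-223/693 + 28)/(158 + 28) + (-181)² = (19181/693)/186 + 32761 = (1/186)*(19181/693) + 32761 = 19181/128898 + 32761 = 4222846559/128898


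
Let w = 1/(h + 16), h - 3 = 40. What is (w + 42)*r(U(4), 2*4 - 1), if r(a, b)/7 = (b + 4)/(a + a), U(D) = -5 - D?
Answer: -190883/1062 ≈ -179.74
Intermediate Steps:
h = 43 (h = 3 + 40 = 43)
r(a, b) = 7*(4 + b)/(2*a) (r(a, b) = 7*((b + 4)/(a + a)) = 7*((4 + b)/((2*a))) = 7*((4 + b)*(1/(2*a))) = 7*((4 + b)/(2*a)) = 7*(4 + b)/(2*a))
w = 1/59 (w = 1/(43 + 16) = 1/59 ≈ 0.016949)
(w + 42)*r(U(4), 2*4 - 1) = (1/59 + 42)*(7*(4 + (2*4 - 1))/(2*(-5 - 1*4))) = 2479*(7*(4 + (8 - 1))/(2*(-5 - 4)))/59 = 2479*((7/2)*(4 + 7)/(-9))/59 = 2479*((7/2)*(-⅑)*11)/59 = (2479/59)*(-77/18) = -190883/1062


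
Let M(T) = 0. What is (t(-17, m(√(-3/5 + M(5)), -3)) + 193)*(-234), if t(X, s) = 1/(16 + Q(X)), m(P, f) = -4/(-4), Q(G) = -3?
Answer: -45180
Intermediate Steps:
m(P, f) = 1 (m(P, f) = -4*(-¼) = 1)
t(X, s) = 1/13 (t(X, s) = 1/(16 - 3) = 1/13)
(t(-17, m(√(-3/5 + M(5)), -3)) + 193)*(-234) = (1/13 + 193)*(-234) = (2510/13)*(-234) = -45180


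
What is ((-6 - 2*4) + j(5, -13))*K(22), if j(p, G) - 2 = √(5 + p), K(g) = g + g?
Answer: -528 + 44*√10 ≈ -388.86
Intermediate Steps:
K(g) = 2*g
j(p, G) = 2 + √(5 + p)
((-6 - 2*4) + j(5, -13))*K(22) = ((-6 - 2*4) + (2 + √(5 + 5)))*(2*22) = ((-6 - 8) + (2 + √10))*44 = (-14 + (2 + √10))*44 = (-12 + √10)*44 = -528 + 44*√10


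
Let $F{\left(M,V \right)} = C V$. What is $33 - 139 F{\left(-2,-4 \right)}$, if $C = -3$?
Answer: $-1635$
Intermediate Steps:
$F{\left(M,V \right)} = - 3 V$
$33 - 139 F{\left(-2,-4 \right)} = 33 - 139 \left(\left(-3\right) \left(-4\right)\right) = 33 - 1668 = -1635$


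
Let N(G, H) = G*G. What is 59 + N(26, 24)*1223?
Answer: 826807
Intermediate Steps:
N(G, H) = G**2
59 + N(26, 24)*1223 = 59 + 26**2*1223 = 59 + 676*1223 = 59 + 826748 = 826807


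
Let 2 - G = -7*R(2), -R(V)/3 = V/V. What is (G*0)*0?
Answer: 0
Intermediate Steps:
R(V) = -3 (R(V) = -3*V/V = -3*1 = -3)
G = -19 (G = 2 - (-7)*(-3) = 2 - 1*21 = 2 - 21 = -19)
(G*0)*0 = -19*0*0 = 0*0 = 0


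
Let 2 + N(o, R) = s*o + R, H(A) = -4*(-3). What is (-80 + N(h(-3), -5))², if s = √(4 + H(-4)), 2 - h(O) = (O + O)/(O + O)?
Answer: 6889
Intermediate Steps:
h(O) = 1 (h(O) = 2 - (O + O)/(O + O) = 2 - 2*O/(2*O) = 2 - 2*O*1/(2*O) = 2 - 1*1 = 2 - 1 = 1)
H(A) = 12
s = 4 (s = √(4 + 12) = √16 = 4)
N(o, R) = -2 + R + 4*o (N(o, R) = -2 + (4*o + R) = -2 + (R + 4*o) = -2 + R + 4*o)
(-80 + N(h(-3), -5))² = (-80 + (-2 - 5 + 4*1))² = (-80 + (-2 - 5 + 4))² = (-80 - 3)² = (-83)² = 6889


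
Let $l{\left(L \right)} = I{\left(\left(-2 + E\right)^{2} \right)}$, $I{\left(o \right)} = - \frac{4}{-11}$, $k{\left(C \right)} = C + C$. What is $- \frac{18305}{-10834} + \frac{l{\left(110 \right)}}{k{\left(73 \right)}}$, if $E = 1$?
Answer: $\frac{14720583}{8699702} \approx 1.6921$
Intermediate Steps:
$k{\left(C \right)} = 2 C$
$I{\left(o \right)} = \frac{4}{11}$ ($I{\left(o \right)} = \left(-4\right) \left(- \frac{1}{11}\right) = \frac{4}{11}$)
$l{\left(L \right)} = \frac{4}{11}$
$- \frac{18305}{-10834} + \frac{l{\left(110 \right)}}{k{\left(73 \right)}} = - \frac{18305}{-10834} + \frac{4}{11 \cdot 2 \cdot 73} = \left(-18305\right) \left(- \frac{1}{10834}\right) + \frac{4}{11 \cdot 146} = \frac{18305}{10834} + \frac{4}{11} \cdot \frac{1}{146} = \frac{18305}{10834} + \frac{2}{803} = \frac{14720583}{8699702}$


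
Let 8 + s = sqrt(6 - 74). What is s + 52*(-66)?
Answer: -3440 + 2*I*sqrt(17) ≈ -3440.0 + 8.2462*I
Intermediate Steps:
s = -8 + 2*I*sqrt(17) (s = -8 + sqrt(6 - 74) = -8 + sqrt(-68) = -8 + 2*I*sqrt(17) ≈ -8.0 + 8.2462*I)
s + 52*(-66) = (-8 + 2*I*sqrt(17)) + 52*(-66) = (-8 + 2*I*sqrt(17)) - 3432 = -3440 + 2*I*sqrt(17)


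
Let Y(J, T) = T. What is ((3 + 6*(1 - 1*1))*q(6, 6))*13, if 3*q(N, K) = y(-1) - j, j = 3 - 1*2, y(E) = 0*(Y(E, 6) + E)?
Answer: -13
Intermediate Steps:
y(E) = 0 (y(E) = 0*(6 + E) = 0)
j = 1 (j = 3 - 2 = 1)
q(N, K) = -1/3 (q(N, K) = (0 - 1*1)/3 = (0 - 1)/3 = (1/3)*(-1) = -1/3)
((3 + 6*(1 - 1*1))*q(6, 6))*13 = ((3 + 6*(1 - 1*1))*(-1/3))*13 = ((3 + 6*(1 - 1))*(-1/3))*13 = ((3 + 6*0)*(-1/3))*13 = ((3 + 0)*(-1/3))*13 = (3*(-1/3))*13 = -1*13 = -13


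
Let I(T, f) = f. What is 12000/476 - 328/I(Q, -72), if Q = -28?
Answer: 31879/1071 ≈ 29.766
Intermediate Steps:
12000/476 - 328/I(Q, -72) = 12000/476 - 328/(-72) = 12000*(1/476) - 328*(-1/72) = 3000/119 + 41/9 = 31879/1071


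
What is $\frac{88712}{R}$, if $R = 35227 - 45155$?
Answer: $- \frac{11089}{1241} \approx -8.9355$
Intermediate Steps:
$R = -9928$ ($R = 35227 - 45155 = -9928$)
$\frac{88712}{R} = \frac{88712}{-9928} = 88712 \left(- \frac{1}{9928}\right) = - \frac{11089}{1241}$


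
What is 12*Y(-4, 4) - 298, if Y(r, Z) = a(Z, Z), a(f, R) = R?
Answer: -250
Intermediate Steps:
Y(r, Z) = Z
12*Y(-4, 4) - 298 = 12*4 - 298 = 48 - 298 = -250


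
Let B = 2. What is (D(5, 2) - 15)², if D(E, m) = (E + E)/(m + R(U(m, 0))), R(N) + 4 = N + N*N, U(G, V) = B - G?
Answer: 400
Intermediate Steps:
U(G, V) = 2 - G
R(N) = -4 + N + N² (R(N) = -4 + (N + N*N) = -4 + (N + N²) = -4 + N + N²)
D(E, m) = 2*E/(-2 + (2 - m)²) (D(E, m) = (E + E)/(m + (-4 + (2 - m) + (2 - m)²)) = (2*E)/(m + (-2 + (2 - m)² - m)) = (2*E)/(-2 + (2 - m)²) = 2*E/(-2 + (2 - m)²))
(D(5, 2) - 15)² = (2*5/(-2 + (-2 + 2)²) - 15)² = (2*5/(-2 + 0²) - 15)² = (2*5/(-2 + 0) - 15)² = (2*5/(-2) - 15)² = (2*5*(-½) - 15)² = (-5 - 15)² = (-20)² = 400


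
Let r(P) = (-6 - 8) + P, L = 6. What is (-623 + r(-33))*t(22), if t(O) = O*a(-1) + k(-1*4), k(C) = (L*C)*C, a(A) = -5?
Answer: 9380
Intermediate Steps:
k(C) = 6*C² (k(C) = (6*C)*C = 6*C²)
t(O) = 96 - 5*O (t(O) = O*(-5) + 6*(-1*4)² = -5*O + 6*(-4)² = -5*O + 6*16 = -5*O + 96 = 96 - 5*O)
r(P) = -14 + P
(-623 + r(-33))*t(22) = (-623 + (-14 - 33))*(96 - 5*22) = (-623 - 47)*(96 - 110) = -670*(-14) = 9380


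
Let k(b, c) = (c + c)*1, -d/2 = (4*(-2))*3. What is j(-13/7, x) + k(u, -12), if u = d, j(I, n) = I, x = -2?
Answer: -181/7 ≈ -25.857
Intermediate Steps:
d = 48 (d = -2*4*(-2)*3 = -(-16)*3 = -2*(-24) = 48)
u = 48
k(b, c) = 2*c (k(b, c) = (2*c)*1 = 2*c)
j(-13/7, x) + k(u, -12) = -13/7 + 2*(-12) = -13*⅐ - 24 = -13/7 - 24 = -181/7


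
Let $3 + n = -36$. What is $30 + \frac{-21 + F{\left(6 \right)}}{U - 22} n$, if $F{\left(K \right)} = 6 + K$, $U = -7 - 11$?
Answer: $\frac{849}{40} \approx 21.225$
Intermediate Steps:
$n = -39$ ($n = -3 - 36 = -39$)
$U = -18$
$30 + \frac{-21 + F{\left(6 \right)}}{U - 22} n = 30 + \frac{-21 + \left(6 + 6\right)}{-18 - 22} \left(-39\right) = 30 + \frac{-21 + 12}{-40} \left(-39\right) = 30 + \left(-9\right) \left(- \frac{1}{40}\right) \left(-39\right) = 30 + \frac{9}{40} \left(-39\right) = 30 - \frac{351}{40} = \frac{849}{40}$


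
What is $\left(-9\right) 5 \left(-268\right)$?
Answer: $12060$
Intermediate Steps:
$\left(-9\right) 5 \left(-268\right) = \left(-45\right) \left(-268\right) = 12060$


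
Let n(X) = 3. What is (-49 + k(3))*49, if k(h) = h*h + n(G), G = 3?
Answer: -1813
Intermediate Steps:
k(h) = 3 + h² (k(h) = h*h + 3 = h² + 3 = 3 + h²)
(-49 + k(3))*49 = (-49 + (3 + 3²))*49 = (-49 + (3 + 9))*49 = (-49 + 12)*49 = -37*49 = -1813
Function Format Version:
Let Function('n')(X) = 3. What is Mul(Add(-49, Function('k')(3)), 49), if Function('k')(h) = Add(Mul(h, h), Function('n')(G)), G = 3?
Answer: -1813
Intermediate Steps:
Function('k')(h) = Add(3, Pow(h, 2)) (Function('k')(h) = Add(Mul(h, h), 3) = Add(Pow(h, 2), 3) = Add(3, Pow(h, 2)))
Mul(Add(-49, Function('k')(3)), 49) = Mul(Add(-49, Add(3, Pow(3, 2))), 49) = Mul(Add(-49, Add(3, 9)), 49) = Mul(Add(-49, 12), 49) = Mul(-37, 49) = -1813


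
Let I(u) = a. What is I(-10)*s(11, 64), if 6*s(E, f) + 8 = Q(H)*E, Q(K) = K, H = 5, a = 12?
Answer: 94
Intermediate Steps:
I(u) = 12
s(E, f) = -4/3 + 5*E/6 (s(E, f) = -4/3 + (5*E)/6 = -4/3 + 5*E/6)
I(-10)*s(11, 64) = 12*(-4/3 + (⅚)*11) = 12*(-4/3 + 55/6) = 12*(47/6) = 94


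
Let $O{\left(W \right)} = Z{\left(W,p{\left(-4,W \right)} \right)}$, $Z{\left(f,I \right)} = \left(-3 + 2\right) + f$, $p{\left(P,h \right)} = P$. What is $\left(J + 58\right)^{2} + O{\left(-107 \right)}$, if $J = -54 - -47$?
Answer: $2493$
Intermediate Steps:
$J = -7$ ($J = -54 + 47 = -7$)
$Z{\left(f,I \right)} = -1 + f$
$O{\left(W \right)} = -1 + W$
$\left(J + 58\right)^{2} + O{\left(-107 \right)} = \left(-7 + 58\right)^{2} - 108 = 51^{2} - 108 = 2601 - 108 = 2493$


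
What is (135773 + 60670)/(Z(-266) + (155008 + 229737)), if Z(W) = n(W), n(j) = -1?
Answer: 2847/5576 ≈ 0.51058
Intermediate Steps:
Z(W) = -1
(135773 + 60670)/(Z(-266) + (155008 + 229737)) = (135773 + 60670)/(-1 + (155008 + 229737)) = 196443/(-1 + 384745) = 196443/384744 = 196443*(1/384744) = 2847/5576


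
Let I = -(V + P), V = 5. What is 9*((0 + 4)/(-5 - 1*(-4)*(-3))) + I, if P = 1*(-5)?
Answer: -36/17 ≈ -2.1176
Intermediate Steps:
P = -5
I = 0 (I = -(5 - 5) = -1*0 = 0)
9*((0 + 4)/(-5 - 1*(-4)*(-3))) + I = 9*((0 + 4)/(-5 - 1*(-4)*(-3))) + 0 = 9*(4/(-5 + 4*(-3))) + 0 = 9*(4/(-5 - 12)) + 0 = 9*(4/(-17)) + 0 = 9*(4*(-1/17)) + 0 = 9*(-4/17) + 0 = -36/17 + 0 = -36/17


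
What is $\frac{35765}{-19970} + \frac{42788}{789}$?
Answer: $\frac{165251555}{3151266} \approx 52.44$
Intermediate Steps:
$\frac{35765}{-19970} + \frac{42788}{789} = 35765 \left(- \frac{1}{19970}\right) + 42788 \cdot \frac{1}{789} = - \frac{7153}{3994} + \frac{42788}{789} = \frac{165251555}{3151266}$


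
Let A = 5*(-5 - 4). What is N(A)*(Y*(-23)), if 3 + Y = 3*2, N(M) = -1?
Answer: 69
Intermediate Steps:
A = -45 (A = 5*(-9) = -45)
Y = 3 (Y = -3 + 3*2 = -3 + 6 = 3)
N(A)*(Y*(-23)) = -3*(-23) = -1*(-69) = 69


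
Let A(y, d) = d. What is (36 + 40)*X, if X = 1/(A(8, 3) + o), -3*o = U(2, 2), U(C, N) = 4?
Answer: 228/5 ≈ 45.600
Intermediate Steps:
o = -4/3 (o = -⅓*4 = -4/3 ≈ -1.3333)
X = ⅗ (X = 1/(3 - 4/3) = 1/(5/3) = ⅗ ≈ 0.60000)
(36 + 40)*X = (36 + 40)*(⅗) = 76*(⅗) = 228/5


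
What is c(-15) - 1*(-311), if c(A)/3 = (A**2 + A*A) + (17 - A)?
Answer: 1757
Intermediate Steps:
c(A) = 51 - 3*A + 6*A**2 (c(A) = 3*((A**2 + A*A) + (17 - A)) = 3*((A**2 + A**2) + (17 - A)) = 3*(2*A**2 + (17 - A)) = 3*(17 - A + 2*A**2) = 51 - 3*A + 6*A**2)
c(-15) - 1*(-311) = (51 - 3*(-15) + 6*(-15)**2) - 1*(-311) = (51 + 45 + 6*225) + 311 = (51 + 45 + 1350) + 311 = 1446 + 311 = 1757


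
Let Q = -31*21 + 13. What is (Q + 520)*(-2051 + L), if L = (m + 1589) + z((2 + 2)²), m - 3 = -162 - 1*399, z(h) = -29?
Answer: 123782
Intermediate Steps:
Q = -638 (Q = -651 + 13 = -638)
m = -558 (m = 3 + (-162 - 1*399) = 3 + (-162 - 399) = 3 - 561 = -558)
L = 1002 (L = (-558 + 1589) - 29 = 1031 - 29 = 1002)
(Q + 520)*(-2051 + L) = (-638 + 520)*(-2051 + 1002) = -118*(-1049) = 123782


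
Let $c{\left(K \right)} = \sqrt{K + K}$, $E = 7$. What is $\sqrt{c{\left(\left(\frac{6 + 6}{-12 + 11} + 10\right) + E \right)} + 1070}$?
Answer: $\sqrt{1070 + \sqrt{10}} \approx 32.759$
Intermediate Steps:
$c{\left(K \right)} = \sqrt{2} \sqrt{K}$ ($c{\left(K \right)} = \sqrt{2 K} = \sqrt{2} \sqrt{K}$)
$\sqrt{c{\left(\left(\frac{6 + 6}{-12 + 11} + 10\right) + E \right)} + 1070} = \sqrt{\sqrt{2} \sqrt{\left(\frac{6 + 6}{-12 + 11} + 10\right) + 7} + 1070} = \sqrt{\sqrt{2} \sqrt{\left(\frac{12}{-1} + 10\right) + 7} + 1070} = \sqrt{\sqrt{2} \sqrt{\left(12 \left(-1\right) + 10\right) + 7} + 1070} = \sqrt{\sqrt{2} \sqrt{\left(-12 + 10\right) + 7} + 1070} = \sqrt{\sqrt{2} \sqrt{-2 + 7} + 1070} = \sqrt{\sqrt{2} \sqrt{5} + 1070} = \sqrt{\sqrt{10} + 1070} = \sqrt{1070 + \sqrt{10}}$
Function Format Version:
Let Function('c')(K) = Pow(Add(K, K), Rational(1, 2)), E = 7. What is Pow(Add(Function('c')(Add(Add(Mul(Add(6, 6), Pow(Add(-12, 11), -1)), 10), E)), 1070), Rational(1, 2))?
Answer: Pow(Add(1070, Pow(10, Rational(1, 2))), Rational(1, 2)) ≈ 32.759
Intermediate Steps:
Function('c')(K) = Mul(Pow(2, Rational(1, 2)), Pow(K, Rational(1, 2))) (Function('c')(K) = Pow(Mul(2, K), Rational(1, 2)) = Mul(Pow(2, Rational(1, 2)), Pow(K, Rational(1, 2))))
Pow(Add(Function('c')(Add(Add(Mul(Add(6, 6), Pow(Add(-12, 11), -1)), 10), E)), 1070), Rational(1, 2)) = Pow(Add(Mul(Pow(2, Rational(1, 2)), Pow(Add(Add(Mul(Add(6, 6), Pow(Add(-12, 11), -1)), 10), 7), Rational(1, 2))), 1070), Rational(1, 2)) = Pow(Add(Mul(Pow(2, Rational(1, 2)), Pow(Add(Add(Mul(12, Pow(-1, -1)), 10), 7), Rational(1, 2))), 1070), Rational(1, 2)) = Pow(Add(Mul(Pow(2, Rational(1, 2)), Pow(Add(Add(Mul(12, -1), 10), 7), Rational(1, 2))), 1070), Rational(1, 2)) = Pow(Add(Mul(Pow(2, Rational(1, 2)), Pow(Add(Add(-12, 10), 7), Rational(1, 2))), 1070), Rational(1, 2)) = Pow(Add(Mul(Pow(2, Rational(1, 2)), Pow(Add(-2, 7), Rational(1, 2))), 1070), Rational(1, 2)) = Pow(Add(Mul(Pow(2, Rational(1, 2)), Pow(5, Rational(1, 2))), 1070), Rational(1, 2)) = Pow(Add(Pow(10, Rational(1, 2)), 1070), Rational(1, 2)) = Pow(Add(1070, Pow(10, Rational(1, 2))), Rational(1, 2))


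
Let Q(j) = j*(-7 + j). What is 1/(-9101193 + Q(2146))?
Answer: -1/4510899 ≈ -2.2169e-7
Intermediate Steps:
1/(-9101193 + Q(2146)) = 1/(-9101193 + 2146*(-7 + 2146)) = 1/(-9101193 + 2146*2139) = 1/(-9101193 + 4590294) = 1/(-4510899) = -1/4510899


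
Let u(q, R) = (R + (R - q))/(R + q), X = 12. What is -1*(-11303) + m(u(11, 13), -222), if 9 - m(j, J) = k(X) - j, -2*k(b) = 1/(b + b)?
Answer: 543007/48 ≈ 11313.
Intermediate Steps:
k(b) = -1/(4*b) (k(b) = -1/(2*(b + b)) = -1/(2*b)/2 = -1/(4*b))
u(q, R) = (-q + 2*R)/(R + q)
m(j, J) = 433/48 + j (m(j, J) = 9 - (-1/4/12 - j) = 9 - (-1/4*1/12 - j) = 9 - (-1/48 - j) = 9 + (1/48 + j) = 433/48 + j)
-1*(-11303) + m(u(11, 13), -222) = -1*(-11303) + (433/48 + (-1*11 + 2*13)/(13 + 11)) = 11303 + (433/48 + (-11 + 26)/24) = 11303 + (433/48 + (1/24)*15) = 11303 + (433/48 + 5/8) = 11303 + 463/48 = 543007/48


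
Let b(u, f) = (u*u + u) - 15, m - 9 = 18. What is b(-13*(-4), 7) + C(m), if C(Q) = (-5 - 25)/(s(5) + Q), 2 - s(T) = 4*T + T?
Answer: 5467/2 ≈ 2733.5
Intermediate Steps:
m = 27 (m = 9 + 18 = 27)
s(T) = 2 - 5*T (s(T) = 2 - (4*T + T) = 2 - 5*T)
C(Q) = -30/(-23 + Q) (C(Q) = (-5 - 25)/((2 - 5*5) + Q) = -30/((2 - 25) + Q) = -30/(-23 + Q))
b(u, f) = -15 + u + u² (b(u, f) = (u² + u) - 15 = (u + u²) - 15 = -15 + u + u²)
b(-13*(-4), 7) + C(m) = (-15 - 13*(-4) + (-13*(-4))²) - 30/(-23 + 27) = (-15 + 52 + 52²) - 30/4 = (-15 + 52 + 2704) - 30*¼ = 2741 - 15/2 = 5467/2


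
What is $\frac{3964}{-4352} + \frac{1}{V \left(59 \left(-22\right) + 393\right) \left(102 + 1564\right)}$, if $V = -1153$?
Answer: $- \frac{50669616903}{55629206080} \approx -0.91085$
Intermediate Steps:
$\frac{3964}{-4352} + \frac{1}{V \left(59 \left(-22\right) + 393\right) \left(102 + 1564\right)} = \frac{3964}{-4352} + \frac{1}{\left(-1153\right) \left(59 \left(-22\right) + 393\right) \left(102 + 1564\right)} = 3964 \left(- \frac{1}{4352}\right) - \frac{1}{1153 \left(-1298 + 393\right) 1666} = - \frac{991}{1088} - \frac{1}{1153 \left(\left(-905\right) 1666\right)} = - \frac{991}{1088} - \frac{1}{1153 \left(-1507730\right)} = - \frac{991}{1088} - - \frac{1}{1738412690} = - \frac{991}{1088} + \frac{1}{1738412690} = - \frac{50669616903}{55629206080}$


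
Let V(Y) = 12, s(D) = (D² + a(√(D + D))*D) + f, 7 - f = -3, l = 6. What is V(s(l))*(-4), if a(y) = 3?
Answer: -48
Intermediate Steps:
f = 10 (f = 7 - 1*(-3) = 7 + 3 = 10)
s(D) = 10 + D² + 3*D (s(D) = (D² + 3*D) + 10 = 10 + D² + 3*D)
V(s(l))*(-4) = 12*(-4) = -48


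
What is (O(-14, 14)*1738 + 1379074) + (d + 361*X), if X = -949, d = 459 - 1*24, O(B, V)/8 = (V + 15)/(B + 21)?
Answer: 7661656/7 ≈ 1.0945e+6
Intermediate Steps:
O(B, V) = 8*(15 + V)/(21 + B) (O(B, V) = 8*((V + 15)/(B + 21)) = 8*((15 + V)/(21 + B)) = 8*(15 + V)/(21 + B))
d = 435 (d = 459 - 24 = 435)
(O(-14, 14)*1738 + 1379074) + (d + 361*X) = ((8*(15 + 14)/(21 - 14))*1738 + 1379074) + (435 + 361*(-949)) = ((8*29/7)*1738 + 1379074) + (435 - 342589) = ((8*(⅐)*29)*1738 + 1379074) - 342154 = ((232/7)*1738 + 1379074) - 342154 = (403216/7 + 1379074) - 342154 = 10056734/7 - 342154 = 7661656/7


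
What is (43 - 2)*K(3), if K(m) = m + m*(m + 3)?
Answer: 861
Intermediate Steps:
K(m) = m + m*(3 + m)
(43 - 2)*K(3) = (43 - 2)*(3*(4 + 3)) = 41*(3*7) = 41*21 = 861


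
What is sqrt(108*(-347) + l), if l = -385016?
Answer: 2*I*sqrt(105623) ≈ 649.99*I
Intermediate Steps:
sqrt(108*(-347) + l) = sqrt(108*(-347) - 385016) = sqrt(-37476 - 385016) = sqrt(-422492) = 2*I*sqrt(105623)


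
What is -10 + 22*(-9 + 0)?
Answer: -208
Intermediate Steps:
-10 + 22*(-9 + 0) = -10 + 22*(-9) = -10 - 198 = -208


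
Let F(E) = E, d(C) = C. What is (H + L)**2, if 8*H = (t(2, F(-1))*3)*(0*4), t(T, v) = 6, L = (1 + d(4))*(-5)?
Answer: 625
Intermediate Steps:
L = -25 (L = (1 + 4)*(-5) = 5*(-5) = -25)
H = 0 (H = ((6*3)*(0*4))/8 = (18*0)/8 = (1/8)*0 = 0)
(H + L)**2 = (0 - 25)**2 = (-25)**2 = 625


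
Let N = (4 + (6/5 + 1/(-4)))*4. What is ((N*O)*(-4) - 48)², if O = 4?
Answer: 3326976/25 ≈ 1.3308e+5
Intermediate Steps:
N = 99/5 (N = (4 + (6*(⅕) + 1*(-¼)))*4 = (4 + (6/5 - ¼))*4 = (4 + 19/20)*4 = (99/20)*4 = 99/5 ≈ 19.800)
((N*O)*(-4) - 48)² = (((99/5)*4)*(-4) - 48)² = ((396/5)*(-4) - 48)² = (-1584/5 - 48)² = (-1824/5)² = 3326976/25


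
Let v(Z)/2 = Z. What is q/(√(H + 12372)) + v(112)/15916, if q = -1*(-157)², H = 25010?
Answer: 56/3979 - 24649*√37382/37382 ≈ -127.47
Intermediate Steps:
v(Z) = 2*Z
q = -24649 (q = -1*24649 = -24649)
q/(√(H + 12372)) + v(112)/15916 = -24649/√(25010 + 12372) + (2*112)/15916 = -24649*√37382/37382 + 224*(1/15916) = -24649*√37382/37382 + 56/3979 = 56/3979 - 24649*√37382/37382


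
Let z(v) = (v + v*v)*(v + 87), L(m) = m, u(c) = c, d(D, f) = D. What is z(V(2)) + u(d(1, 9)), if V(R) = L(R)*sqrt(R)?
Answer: 705 + 190*sqrt(2) ≈ 973.70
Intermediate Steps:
V(R) = R**(3/2) (V(R) = R*sqrt(R) = R**(3/2))
z(v) = (87 + v)*(v + v**2) (z(v) = (v + v**2)*(87 + v) = (87 + v)*(v + v**2))
z(V(2)) + u(d(1, 9)) = 2**(3/2)*(87 + (2**(3/2))**2 + 88*2**(3/2)) + 1 = (2*sqrt(2))*(87 + (2*sqrt(2))**2 + 88*(2*sqrt(2))) + 1 = (2*sqrt(2))*(87 + 8 + 176*sqrt(2)) + 1 = (2*sqrt(2))*(95 + 176*sqrt(2)) + 1 = 2*sqrt(2)*(95 + 176*sqrt(2)) + 1 = 1 + 2*sqrt(2)*(95 + 176*sqrt(2))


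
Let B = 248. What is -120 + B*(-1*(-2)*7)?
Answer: 3352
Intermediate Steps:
-120 + B*(-1*(-2)*7) = -120 + 248*(-1*(-2)*7) = -120 + 248*(2*7) = -120 + 248*14 = -120 + 3472 = 3352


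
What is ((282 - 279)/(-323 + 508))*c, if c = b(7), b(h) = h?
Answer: 21/185 ≈ 0.11351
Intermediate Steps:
c = 7
((282 - 279)/(-323 + 508))*c = ((282 - 279)/(-323 + 508))*7 = (3/185)*7 = 21/185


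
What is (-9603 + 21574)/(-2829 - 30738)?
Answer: -11971/33567 ≈ -0.35663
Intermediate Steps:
(-9603 + 21574)/(-2829 - 30738) = 11971/(-33567) = 11971*(-1/33567) = -11971/33567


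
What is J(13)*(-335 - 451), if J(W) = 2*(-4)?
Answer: 6288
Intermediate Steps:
J(W) = -8
J(13)*(-335 - 451) = -8*(-335 - 451) = -8*(-786) = 6288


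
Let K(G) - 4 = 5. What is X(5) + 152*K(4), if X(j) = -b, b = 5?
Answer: 1363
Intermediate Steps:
X(j) = -5 (X(j) = -1*5 = -5)
K(G) = 9 (K(G) = 4 + 5 = 9)
X(5) + 152*K(4) = -5 + 152*9 = -5 + 1368 = 1363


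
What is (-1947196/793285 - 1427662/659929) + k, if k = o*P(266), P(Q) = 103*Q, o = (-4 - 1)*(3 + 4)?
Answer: -502013565647220204/523511776765 ≈ -9.5894e+5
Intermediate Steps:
o = -35 (o = -5*7 = -35)
k = -958930 (k = -3605*266 = -35*27398 = -958930)
(-1947196/793285 - 1427662/659929) + k = (-1947196/793285 - 1427662/659929) - 958930 = -2417553958754/523511776765 - 958930 = -502013565647220204/523511776765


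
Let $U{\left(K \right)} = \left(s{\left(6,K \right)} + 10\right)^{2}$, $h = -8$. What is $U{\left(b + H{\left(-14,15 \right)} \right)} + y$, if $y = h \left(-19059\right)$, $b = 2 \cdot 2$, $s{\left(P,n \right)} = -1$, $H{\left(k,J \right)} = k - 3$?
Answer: $152553$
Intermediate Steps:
$H{\left(k,J \right)} = -3 + k$
$b = 4$
$U{\left(K \right)} = 81$ ($U{\left(K \right)} = \left(-1 + 10\right)^{2} = 9^{2} = 81$)
$y = 152472$ ($y = \left(-8\right) \left(-19059\right) = 152472$)
$U{\left(b + H{\left(-14,15 \right)} \right)} + y = 81 + 152472 = 152553$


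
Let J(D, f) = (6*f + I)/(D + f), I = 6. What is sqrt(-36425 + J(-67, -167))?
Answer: I*sqrt(55395951)/39 ≈ 190.84*I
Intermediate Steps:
J(D, f) = (6 + 6*f)/(D + f) (J(D, f) = (6*f + 6)/(D + f) = (6 + 6*f)/(D + f))
sqrt(-36425 + J(-67, -167)) = sqrt(-36425 + 6*(1 - 167)/(-67 - 167)) = sqrt(-36425 + 6*(-166)/(-234)) = sqrt(-36425 + 6*(-1/234)*(-166)) = sqrt(-36425 + 166/39) = sqrt(-1420409/39) = I*sqrt(55395951)/39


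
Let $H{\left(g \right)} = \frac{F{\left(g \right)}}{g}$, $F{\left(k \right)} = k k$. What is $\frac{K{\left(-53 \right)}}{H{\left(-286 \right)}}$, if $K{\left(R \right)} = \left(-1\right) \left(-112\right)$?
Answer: $- \frac{56}{143} \approx -0.39161$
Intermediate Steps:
$K{\left(R \right)} = 112$
$F{\left(k \right)} = k^{2}$
$H{\left(g \right)} = g$ ($H{\left(g \right)} = \frac{g^{2}}{g} = g$)
$\frac{K{\left(-53 \right)}}{H{\left(-286 \right)}} = \frac{112}{-286} = 112 \left(- \frac{1}{286}\right) = - \frac{56}{143}$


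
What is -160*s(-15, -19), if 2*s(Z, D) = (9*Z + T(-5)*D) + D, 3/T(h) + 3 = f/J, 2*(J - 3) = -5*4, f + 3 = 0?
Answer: 31640/3 ≈ 10547.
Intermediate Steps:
f = -3 (f = -3 + 0 = -3)
J = -7 (J = 3 + (-5*4)/2 = 3 + (½)*(-20) = 3 - 10 = -7)
T(h) = -7/6 (T(h) = 3/(-3 - 3/(-7)) = 3/(-3 - 3*(-⅐)) = 3/(-3 + 3/7) = 3/(-18/7) = 3*(-7/18) = -7/6)
s(Z, D) = -D/12 + 9*Z/2 (s(Z, D) = ((9*Z - 7*D/6) + D)/2 = (9*Z - D/6)/2 = -D/12 + 9*Z/2)
-160*s(-15, -19) = -160*(-1/12*(-19) + (9/2)*(-15)) = -160*(19/12 - 135/2) = -160*(-791/12) = 31640/3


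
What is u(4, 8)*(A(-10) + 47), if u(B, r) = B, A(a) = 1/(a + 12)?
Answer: 190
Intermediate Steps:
A(a) = 1/(12 + a)
u(4, 8)*(A(-10) + 47) = 4*(1/(12 - 10) + 47) = 4*(1/2 + 47) = 4*(½ + 47) = 4*(95/2) = 190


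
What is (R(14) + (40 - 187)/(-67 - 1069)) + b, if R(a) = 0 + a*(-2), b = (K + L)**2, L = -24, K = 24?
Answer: -31661/1136 ≈ -27.871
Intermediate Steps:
b = 0 (b = (24 - 24)**2 = 0**2 = 0)
R(a) = -2*a (R(a) = 0 - 2*a = -2*a)
(R(14) + (40 - 187)/(-67 - 1069)) + b = (-2*14 + (40 - 187)/(-67 - 1069)) + 0 = (-28 - 147/(-1136)) + 0 = (-28 - 147*(-1/1136)) + 0 = (-28 + 147/1136) + 0 = -31661/1136 + 0 = -31661/1136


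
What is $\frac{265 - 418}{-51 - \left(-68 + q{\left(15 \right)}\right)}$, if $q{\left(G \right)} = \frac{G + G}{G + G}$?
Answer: $- \frac{153}{16} \approx -9.5625$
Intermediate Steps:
$q{\left(G \right)} = 1$ ($q{\left(G \right)} = \frac{2 G}{2 G} = 2 G \frac{1}{2 G} = 1$)
$\frac{265 - 418}{-51 - \left(-68 + q{\left(15 \right)}\right)} = \frac{265 - 418}{-51 + \left(68 - 1\right)} = - \frac{153}{-51 + \left(68 - 1\right)} = - \frac{153}{-51 + 67} = - \frac{153}{16}$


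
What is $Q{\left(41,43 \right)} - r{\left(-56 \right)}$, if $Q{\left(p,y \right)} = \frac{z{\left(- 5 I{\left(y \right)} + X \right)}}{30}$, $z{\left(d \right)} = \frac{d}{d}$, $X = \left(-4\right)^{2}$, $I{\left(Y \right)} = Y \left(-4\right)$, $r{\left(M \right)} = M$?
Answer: $\frac{1681}{30} \approx 56.033$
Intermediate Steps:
$I{\left(Y \right)} = - 4 Y$
$X = 16$
$z{\left(d \right)} = 1$
$Q{\left(p,y \right)} = \frac{1}{30}$ ($Q{\left(p,y \right)} = 1 \cdot \frac{1}{30} = \frac{1}{30}$)
$Q{\left(41,43 \right)} - r{\left(-56 \right)} = \frac{1}{30} - -56 = \frac{1}{30} + 56 = \frac{1681}{30}$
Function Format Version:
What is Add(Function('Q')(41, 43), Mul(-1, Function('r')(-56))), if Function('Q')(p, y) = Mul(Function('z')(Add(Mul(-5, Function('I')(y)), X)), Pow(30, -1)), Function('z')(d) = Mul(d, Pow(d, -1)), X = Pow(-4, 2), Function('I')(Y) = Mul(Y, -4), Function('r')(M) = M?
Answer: Rational(1681, 30) ≈ 56.033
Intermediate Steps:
Function('I')(Y) = Mul(-4, Y)
X = 16
Function('z')(d) = 1
Function('Q')(p, y) = Rational(1, 30) (Function('Q')(p, y) = Mul(1, Pow(30, -1)) = Mul(1, Rational(1, 30)) = Rational(1, 30))
Add(Function('Q')(41, 43), Mul(-1, Function('r')(-56))) = Add(Rational(1, 30), Mul(-1, -56)) = Add(Rational(1, 30), 56) = Rational(1681, 30)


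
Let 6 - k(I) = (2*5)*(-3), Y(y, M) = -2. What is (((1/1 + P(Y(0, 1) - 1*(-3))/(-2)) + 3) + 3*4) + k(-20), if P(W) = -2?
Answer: 53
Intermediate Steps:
k(I) = 36 (k(I) = 6 - 2*5*(-3) = 6 - 10*(-3) = 6 - 1*(-30) = 6 + 30 = 36)
(((1/1 + P(Y(0, 1) - 1*(-3))/(-2)) + 3) + 3*4) + k(-20) = (((1/1 - 2/(-2)) + 3) + 3*4) + 36 = (((1*1 - 2*(-1/2)) + 3) + 12) + 36 = (((1 + 1) + 3) + 12) + 36 = ((2 + 3) + 12) + 36 = (5 + 12) + 36 = 17 + 36 = 53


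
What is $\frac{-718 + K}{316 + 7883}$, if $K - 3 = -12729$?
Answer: $- \frac{13444}{8199} \approx -1.6397$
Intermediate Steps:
$K = -12726$ ($K = 3 - 12729 = -12726$)
$\frac{-718 + K}{316 + 7883} = \frac{-718 - 12726}{316 + 7883} = - \frac{13444}{8199}$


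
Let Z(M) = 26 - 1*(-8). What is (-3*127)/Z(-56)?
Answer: -381/34 ≈ -11.206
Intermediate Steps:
Z(M) = 34 (Z(M) = 26 + 8 = 34)
(-3*127)/Z(-56) = -3*127/34 = -381*1/34 = -381/34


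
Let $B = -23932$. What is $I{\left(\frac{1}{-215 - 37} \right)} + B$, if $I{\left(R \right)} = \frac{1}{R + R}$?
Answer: $-24058$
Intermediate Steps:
$I{\left(R \right)} = \frac{1}{2 R}$
$I{\left(\frac{1}{-215 - 37} \right)} + B = \frac{1}{2 \frac{1}{-215 - 37}} - 23932 = \frac{1}{2 \frac{1}{-252}} - 23932 = \frac{1}{2 \left(- \frac{1}{252}\right)} - 23932 = \frac{1}{2} \left(-252\right) - 23932 = -126 - 23932 = -24058$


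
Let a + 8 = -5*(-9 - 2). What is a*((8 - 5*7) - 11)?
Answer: -1786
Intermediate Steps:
a = 47 (a = -8 - 5*(-9 - 2) = -8 - 5*(-11) = -8 + 55 = 47)
a*((8 - 5*7) - 11) = 47*((8 - 5*7) - 11) = 47*((8 - 35) - 11) = 47*(-27 - 11) = 47*(-38) = -1786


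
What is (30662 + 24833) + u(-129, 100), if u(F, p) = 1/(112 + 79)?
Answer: 10599546/191 ≈ 55495.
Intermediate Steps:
u(F, p) = 1/191
(30662 + 24833) + u(-129, 100) = (30662 + 24833) + 1/191 = 55495 + 1/191 = 10599546/191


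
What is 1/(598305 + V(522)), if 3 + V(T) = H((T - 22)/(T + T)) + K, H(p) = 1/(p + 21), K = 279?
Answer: 5606/3355645347 ≈ 1.6706e-6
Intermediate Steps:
H(p) = 1/(21 + p)
V(T) = 276 + 1/(21 + (-22 + T)/(2*T)) (V(T) = -3 + (1/(21 + (T - 22)/(T + T)) + 279) = -3 + (1/(21 + (-22 + T)/((2*T))) + 279) = -3 + (1/(21 + (-22 + T)*(1/(2*T))) + 279) = -3 + (1/(21 + (-22 + T)/(2*T)) + 279) = -3 + (279 + 1/(21 + (-22 + T)/(2*T))) = 276 + 1/(21 + (-22 + T)/(2*T)))
1/(598305 + V(522)) = 1/(598305 + 2*(-3036 + 5935*522)/(-22 + 43*522)) = 1/(598305 + 2*(-3036 + 3098070)/(-22 + 22446)) = 1/(598305 + 2*3095034/22424) = 1/(598305 + 2*(1/22424)*3095034) = 1/(598305 + 1547517/5606) = 1/(3355645347/5606) = 5606/3355645347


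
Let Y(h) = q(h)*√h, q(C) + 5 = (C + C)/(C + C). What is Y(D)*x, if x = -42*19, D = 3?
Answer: 3192*√3 ≈ 5528.7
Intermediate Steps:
q(C) = -4 (q(C) = -5 + (C + C)/(C + C) = -5 + (2*C)/((2*C)) = -5 + (2*C)*(1/(2*C)) = -5 + 1 = -4)
x = -798
Y(h) = -4*√h
Y(D)*x = -4*√3*(-798) = 3192*√3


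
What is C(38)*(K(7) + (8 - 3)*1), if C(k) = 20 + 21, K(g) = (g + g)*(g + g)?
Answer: 8241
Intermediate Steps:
K(g) = 4*g² (K(g) = (2*g)*(2*g) = 4*g²)
C(k) = 41
C(38)*(K(7) + (8 - 3)*1) = 41*(4*7² + (8 - 3)*1) = 41*(4*49 + 5*1) = 41*(196 + 5) = 41*201 = 8241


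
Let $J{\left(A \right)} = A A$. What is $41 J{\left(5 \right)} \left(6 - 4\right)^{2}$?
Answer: $4100$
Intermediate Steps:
$J{\left(A \right)} = A^{2}$
$41 J{\left(5 \right)} \left(6 - 4\right)^{2} = 41 \cdot 5^{2} \left(6 - 4\right)^{2} = 41 \cdot 25 \cdot 2^{2} = 1025 \cdot 4 = 4100$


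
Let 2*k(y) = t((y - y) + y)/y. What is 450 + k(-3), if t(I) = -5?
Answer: 2705/6 ≈ 450.83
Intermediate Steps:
k(y) = -5/(2*y) (k(y) = (-5/y)/2 = -5/(2*y))
450 + k(-3) = 450 - 5/2/(-3) = 450 - 5/2*(-⅓) = 450 + ⅚ = 2705/6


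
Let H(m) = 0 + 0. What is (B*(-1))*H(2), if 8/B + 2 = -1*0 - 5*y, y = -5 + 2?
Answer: 0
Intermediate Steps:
H(m) = 0
y = -3
B = 8/13 (B = 8/(-2 + (-1*0 - 5*(-3))) = 8/(-2 + (0 + 15)) = 8/(-2 + 15) = 8/13 ≈ 0.61539)
(B*(-1))*H(2) = ((8/13)*(-1))*0 = -8/13*0 = 0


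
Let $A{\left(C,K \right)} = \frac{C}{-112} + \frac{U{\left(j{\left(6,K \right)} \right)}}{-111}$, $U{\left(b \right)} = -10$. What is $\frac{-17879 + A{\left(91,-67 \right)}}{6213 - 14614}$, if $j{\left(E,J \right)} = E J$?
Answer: $\frac{31754387}{14920176} \approx 2.1283$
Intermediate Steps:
$A{\left(C,K \right)} = \frac{10}{111} - \frac{C}{112}$ ($A{\left(C,K \right)} = \frac{C}{-112} - \frac{10}{-111} = C \left(- \frac{1}{112}\right) - - \frac{10}{111} = - \frac{C}{112} + \frac{10}{111} = \frac{10}{111} - \frac{C}{112}$)
$\frac{-17879 + A{\left(91,-67 \right)}}{6213 - 14614} = \frac{-17879 + \left(\frac{10}{111} - \frac{13}{16}\right)}{6213 - 14614} = \frac{-17879 - \frac{1283}{1776}}{6213 - 14614} = - \frac{31754387}{1776 \left(-8401\right)} = \left(- \frac{31754387}{1776}\right) \left(- \frac{1}{8401}\right) = \frac{31754387}{14920176}$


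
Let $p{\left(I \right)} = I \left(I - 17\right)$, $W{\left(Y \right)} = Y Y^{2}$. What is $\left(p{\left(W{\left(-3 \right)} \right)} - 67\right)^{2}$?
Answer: $1256641$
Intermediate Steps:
$W{\left(Y \right)} = Y^{3}$
$p{\left(I \right)} = I \left(-17 + I\right)$
$\left(p{\left(W{\left(-3 \right)} \right)} - 67\right)^{2} = \left(\left(-3\right)^{3} \left(-17 + \left(-3\right)^{3}\right) - 67\right)^{2} = \left(- 27 \left(-17 - 27\right) + \left(-136 + 69\right)\right)^{2} = \left(\left(-27\right) \left(-44\right) - 67\right)^{2} = \left(1188 - 67\right)^{2} = 1121^{2} = 1256641$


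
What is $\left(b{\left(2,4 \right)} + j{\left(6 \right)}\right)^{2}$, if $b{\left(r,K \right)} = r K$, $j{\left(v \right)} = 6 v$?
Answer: $1936$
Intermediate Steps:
$b{\left(r,K \right)} = K r$
$\left(b{\left(2,4 \right)} + j{\left(6 \right)}\right)^{2} = \left(4 \cdot 2 + 6 \cdot 6\right)^{2} = \left(8 + 36\right)^{2} = 44^{2} = 1936$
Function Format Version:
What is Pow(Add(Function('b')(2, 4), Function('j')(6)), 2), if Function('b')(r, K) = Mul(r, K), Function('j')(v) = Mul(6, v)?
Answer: 1936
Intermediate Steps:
Function('b')(r, K) = Mul(K, r)
Pow(Add(Function('b')(2, 4), Function('j')(6)), 2) = Pow(Add(Mul(4, 2), Mul(6, 6)), 2) = Pow(Add(8, 36), 2) = Pow(44, 2) = 1936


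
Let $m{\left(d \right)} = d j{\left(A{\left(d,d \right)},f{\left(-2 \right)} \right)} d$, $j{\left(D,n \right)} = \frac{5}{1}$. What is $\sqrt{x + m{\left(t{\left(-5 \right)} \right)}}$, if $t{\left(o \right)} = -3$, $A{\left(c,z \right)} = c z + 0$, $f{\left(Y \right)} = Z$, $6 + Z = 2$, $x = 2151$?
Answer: $6 \sqrt{61} \approx 46.862$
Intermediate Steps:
$Z = -4$ ($Z = -6 + 2 = -4$)
$f{\left(Y \right)} = -4$
$A{\left(c,z \right)} = c z$
$j{\left(D,n \right)} = 5$ ($j{\left(D,n \right)} = 5 \cdot 1 = 5$)
$m{\left(d \right)} = 5 d^{2}$ ($m{\left(d \right)} = d 5 d = 5 d^{2}$)
$\sqrt{x + m{\left(t{\left(-5 \right)} \right)}} = \sqrt{2151 + 5 \left(-3\right)^{2}} = \sqrt{2151 + 5 \cdot 9} = \sqrt{2151 + 45} = \sqrt{2196} = 6 \sqrt{61}$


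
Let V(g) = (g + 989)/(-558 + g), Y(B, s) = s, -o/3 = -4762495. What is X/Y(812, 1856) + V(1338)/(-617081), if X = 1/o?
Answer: -26370046621/5454496648688320 ≈ -4.8346e-6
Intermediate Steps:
o = 14287485 (o = -3*(-4762495) = 14287485)
V(g) = (989 + g)/(-558 + g)
X = 1/14287485 ≈ 6.9991e-8
X/Y(812, 1856) + V(1338)/(-617081) = (1/14287485)/1856 + ((989 + 1338)/(-558 + 1338))/(-617081) = (1/14287485)*(1/1856) + (2327/780)*(-1/617081) = 1/26517572160 + ((1/780)*2327)*(-1/617081) = 1/26517572160 + (179/60)*(-1/617081) = 1/26517572160 - 179/37024860 = -26370046621/5454496648688320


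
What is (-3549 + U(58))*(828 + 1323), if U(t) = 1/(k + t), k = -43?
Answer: -38168778/5 ≈ -7.6338e+6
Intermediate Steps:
U(t) = 1/(-43 + t)
(-3549 + U(58))*(828 + 1323) = (-3549 + 1/(-43 + 58))*(828 + 1323) = (-3549 + 1/15)*2151 = -53234/15*2151 = -38168778/5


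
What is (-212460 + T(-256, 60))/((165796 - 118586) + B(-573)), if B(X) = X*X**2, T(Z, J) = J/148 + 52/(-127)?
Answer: 998349559/883812857593 ≈ 0.0011296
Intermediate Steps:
T(Z, J) = -52/127 + J/148 (T(Z, J) = J*(1/148) + 52*(-1/127) = J/148 - 52/127 = -52/127 + J/148)
B(X) = X**3
(-212460 + T(-256, 60))/((165796 - 118586) + B(-573)) = (-212460 + (-52/127 + (1/148)*60))/((165796 - 118586) + (-573)**3) = (-212460 + (-52/127 + 15/37))/(47210 - 188132517) = (-212460 - 19/4699)/(-188085307) = -998349559/4699*(-1/188085307) = 998349559/883812857593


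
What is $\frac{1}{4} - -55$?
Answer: $\frac{221}{4} \approx 55.25$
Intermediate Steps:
$\frac{1}{4} - -55 = \frac{1}{4} + 55 = \frac{221}{4}$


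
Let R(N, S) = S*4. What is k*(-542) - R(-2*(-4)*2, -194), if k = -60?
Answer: 33296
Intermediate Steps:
R(N, S) = 4*S
k*(-542) - R(-2*(-4)*2, -194) = -60*(-542) - 4*(-194) = 32520 - 1*(-776) = 32520 + 776 = 33296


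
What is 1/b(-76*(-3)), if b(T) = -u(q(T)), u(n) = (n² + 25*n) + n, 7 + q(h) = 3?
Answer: 1/88 ≈ 0.011364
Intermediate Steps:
q(h) = -4 (q(h) = -7 + 3 = -4)
u(n) = n² + 26*n
b(T) = 88 (b(T) = -(-4)*(26 - 4) = -(-4)*22 = -1*(-88) = 88)
1/b(-76*(-3)) = 1/88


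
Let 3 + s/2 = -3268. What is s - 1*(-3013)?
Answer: -3529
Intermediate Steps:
s = -6542 (s = -6 + 2*(-3268) = -6 - 6536 = -6542)
s - 1*(-3013) = -6542 - 1*(-3013) = -6542 + 3013 = -3529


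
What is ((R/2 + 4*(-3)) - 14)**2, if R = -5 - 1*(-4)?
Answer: 2809/4 ≈ 702.25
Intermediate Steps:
R = -1 (R = -5 + 4 = -1)
((R/2 + 4*(-3)) - 14)**2 = ((-1/2 + 4*(-3)) - 14)**2 = ((-1*1/2 - 12) - 14)**2 = ((-1/2 - 12) - 14)**2 = (-25/2 - 14)**2 = (-53/2)**2 = 2809/4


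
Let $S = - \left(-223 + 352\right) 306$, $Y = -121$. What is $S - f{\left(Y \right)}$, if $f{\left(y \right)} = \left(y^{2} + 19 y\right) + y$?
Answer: $-51695$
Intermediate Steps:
$f{\left(y \right)} = y^{2} + 20 y$
$S = -39474$ ($S = - 129 \cdot 306 = \left(-1\right) 39474 = -39474$)
$S - f{\left(Y \right)} = -39474 - - 121 \left(20 - 121\right) = -39474 - \left(-121\right) \left(-101\right) = -39474 - 12221 = -51695$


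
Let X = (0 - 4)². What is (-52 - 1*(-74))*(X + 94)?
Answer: 2420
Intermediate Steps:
X = 16 (X = (-4)² = 16)
(-52 - 1*(-74))*(X + 94) = (-52 - 1*(-74))*(16 + 94) = (-52 + 74)*110 = 22*110 = 2420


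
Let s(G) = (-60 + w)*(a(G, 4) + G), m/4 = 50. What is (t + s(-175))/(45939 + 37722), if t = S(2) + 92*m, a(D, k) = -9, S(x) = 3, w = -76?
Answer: 43427/83661 ≈ 0.51908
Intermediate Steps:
m = 200 (m = 4*50 = 200)
t = 18403 (t = 3 + 92*200 = 3 + 18400 = 18403)
s(G) = 1224 - 136*G (s(G) = (-60 - 76)*(-9 + G) = -136*(-9 + G) = 1224 - 136*G)
(t + s(-175))/(45939 + 37722) = (18403 + (1224 - 136*(-175)))/(45939 + 37722) = (18403 + (1224 + 23800))/83661 = (18403 + 25024)*(1/83661) = 43427*(1/83661) = 43427/83661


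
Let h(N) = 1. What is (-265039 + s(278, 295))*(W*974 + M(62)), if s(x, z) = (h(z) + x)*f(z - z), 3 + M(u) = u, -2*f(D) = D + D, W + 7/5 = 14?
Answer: -16341509623/5 ≈ -3.2683e+9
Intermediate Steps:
W = 63/5 (W = -7/5 + 14 = 63/5 ≈ 12.600)
f(D) = -D (f(D) = -(D + D)/2 = -D)
M(u) = -3 + u
s(x, z) = 0 (s(x, z) = (1 + x)*(-(z - z)) = (1 + x)*(-1*0) = (1 + x)*0 = 0)
(-265039 + s(278, 295))*(W*974 + M(62)) = (-265039 + 0)*((63/5)*974 + (-3 + 62)) = -265039*(61362/5 + 59) = -265039*61657/5 = -16341509623/5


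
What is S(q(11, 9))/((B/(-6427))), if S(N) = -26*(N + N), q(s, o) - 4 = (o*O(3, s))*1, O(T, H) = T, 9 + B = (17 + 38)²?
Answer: 199237/58 ≈ 3435.1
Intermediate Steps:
B = 3016 (B = -9 + (17 + 38)² = -9 + 55² = -9 + 3025 = 3016)
q(s, o) = 4 + 3*o (q(s, o) = 4 + (o*3)*1 = 4 + (3*o)*1 = 4 + 3*o)
S(N) = -52*N
S(q(11, 9))/((B/(-6427))) = (-52*(4 + 3*9))/((3016/(-6427))) = (-52*(4 + 27))/((3016*(-1/6427))) = (-52*31)/(-3016/6427) = -1612*(-6427/3016) = 199237/58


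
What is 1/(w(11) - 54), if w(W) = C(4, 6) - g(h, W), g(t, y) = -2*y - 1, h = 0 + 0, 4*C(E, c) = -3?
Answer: -4/127 ≈ -0.031496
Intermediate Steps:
C(E, c) = -3/4 (C(E, c) = (1/4)*(-3) = -3/4)
h = 0
g(t, y) = -1 - 2*y
w(W) = 1/4 + 2*W (w(W) = -3/4 - (-1 - 2*W) = -3/4 + (1 + 2*W) = 1/4 + 2*W)
1/(w(11) - 54) = 1/((1/4 + 2*11) - 54) = 1/((1/4 + 22) - 54) = 1/(89/4 - 54) = 1/(-127/4) = -4/127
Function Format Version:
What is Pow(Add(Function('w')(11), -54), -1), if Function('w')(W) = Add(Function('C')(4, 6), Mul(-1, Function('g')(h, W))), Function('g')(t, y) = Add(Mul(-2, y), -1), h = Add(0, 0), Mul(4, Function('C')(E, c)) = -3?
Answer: Rational(-4, 127) ≈ -0.031496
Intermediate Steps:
Function('C')(E, c) = Rational(-3, 4) (Function('C')(E, c) = Mul(Rational(1, 4), -3) = Rational(-3, 4))
h = 0
Function('g')(t, y) = Add(-1, Mul(-2, y))
Function('w')(W) = Add(Rational(1, 4), Mul(2, W)) (Function('w')(W) = Add(Rational(-3, 4), Mul(-1, Add(-1, Mul(-2, W)))) = Add(Rational(-3, 4), Add(1, Mul(2, W))) = Add(Rational(1, 4), Mul(2, W)))
Pow(Add(Function('w')(11), -54), -1) = Pow(Add(Add(Rational(1, 4), Mul(2, 11)), -54), -1) = Pow(Add(Add(Rational(1, 4), 22), -54), -1) = Pow(Add(Rational(89, 4), -54), -1) = Pow(Rational(-127, 4), -1) = Rational(-4, 127)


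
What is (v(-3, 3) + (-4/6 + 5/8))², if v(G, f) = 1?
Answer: 529/576 ≈ 0.91840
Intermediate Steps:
(v(-3, 3) + (-4/6 + 5/8))² = (1 + (-4/6 + 5/8))² = (1 + (-4*⅙ + 5*(⅛)))² = (1 + (-⅔ + 5/8))² = (1 - 1/24)² = (23/24)² = 529/576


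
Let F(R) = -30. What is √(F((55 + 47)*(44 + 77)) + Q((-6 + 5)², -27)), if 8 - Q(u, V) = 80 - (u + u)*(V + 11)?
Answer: I*√134 ≈ 11.576*I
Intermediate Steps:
Q(u, V) = -72 + 2*u*(11 + V) (Q(u, V) = 8 - (80 - (u + u)*(V + 11)) = 8 - (80 - 2*u*(11 + V)) = 8 + (-80 + 2*u*(11 + V)) = -72 + 2*u*(11 + V))
√(F((55 + 47)*(44 + 77)) + Q((-6 + 5)², -27)) = √(-30 + (-72 + 22*(-6 + 5)² + 2*(-27)*(-6 + 5)²)) = √(-30 + (-72 + 22*(-1)² + 2*(-27)*(-1)²)) = √(-30 + (-72 + 22*1 + 2*(-27)*1)) = √(-30 + (-72 + 22 - 54)) = √(-30 - 104) = √(-134) = I*√134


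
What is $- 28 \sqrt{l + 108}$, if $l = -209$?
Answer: $- 28 i \sqrt{101} \approx - 281.4 i$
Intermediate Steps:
$- 28 \sqrt{l + 108} = - 28 \sqrt{-209 + 108} = - 28 \sqrt{-101} = - 28 i \sqrt{101}$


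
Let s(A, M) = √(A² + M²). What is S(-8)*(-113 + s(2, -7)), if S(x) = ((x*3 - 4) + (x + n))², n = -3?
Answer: -171873 + 1521*√53 ≈ -1.6080e+5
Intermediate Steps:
S(x) = (-7 + 4*x)² (S(x) = ((x*3 - 4) + (x - 3))² = ((3*x - 4) + (-3 + x))² = ((-4 + 3*x) + (-3 + x))² = (-7 + 4*x)²)
S(-8)*(-113 + s(2, -7)) = (-7 + 4*(-8))²*(-113 + √(2² + (-7)²)) = (-7 - 32)²*(-113 + √(4 + 49)) = (-39)²*(-113 + √53) = 1521*(-113 + √53) = -171873 + 1521*√53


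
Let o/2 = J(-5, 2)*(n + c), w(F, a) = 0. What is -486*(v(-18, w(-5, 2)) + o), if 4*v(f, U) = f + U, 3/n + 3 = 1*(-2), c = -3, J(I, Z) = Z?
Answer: 45927/5 ≈ 9185.4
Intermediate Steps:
n = -⅗ (n = 3/(-3 + 1*(-2)) = 3/(-3 - 2) = 3/(-5) = 3*(-⅕) = -⅗ ≈ -0.60000)
v(f, U) = U/4 + f/4 (v(f, U) = (f + U)/4 = (U + f)/4 = U/4 + f/4)
o = -72/5 (o = 2*(2*(-⅗ - 3)) = 2*(2*(-18/5)) = 2*(-36/5) = -72/5 ≈ -14.400)
-486*(v(-18, w(-5, 2)) + o) = -486*(((¼)*0 + (¼)*(-18)) - 72/5) = -486*((0 - 9/2) - 72/5) = -486*(-9/2 - 72/5) = -486*(-189/10) = 45927/5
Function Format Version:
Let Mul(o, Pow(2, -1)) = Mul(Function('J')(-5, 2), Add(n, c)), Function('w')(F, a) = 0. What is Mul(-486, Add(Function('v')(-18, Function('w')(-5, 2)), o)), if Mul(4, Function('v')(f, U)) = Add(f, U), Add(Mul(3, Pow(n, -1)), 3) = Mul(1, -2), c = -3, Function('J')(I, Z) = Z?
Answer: Rational(45927, 5) ≈ 9185.4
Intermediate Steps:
n = Rational(-3, 5) (n = Mul(3, Pow(Add(-3, Mul(1, -2)), -1)) = Mul(3, Pow(Add(-3, -2), -1)) = Mul(3, Pow(-5, -1)) = Mul(3, Rational(-1, 5)) = Rational(-3, 5) ≈ -0.60000)
Function('v')(f, U) = Add(Mul(Rational(1, 4), U), Mul(Rational(1, 4), f)) (Function('v')(f, U) = Mul(Rational(1, 4), Add(f, U)) = Mul(Rational(1, 4), Add(U, f)) = Add(Mul(Rational(1, 4), U), Mul(Rational(1, 4), f)))
o = Rational(-72, 5) (o = Mul(2, Mul(2, Add(Rational(-3, 5), -3))) = Mul(2, Mul(2, Rational(-18, 5))) = Mul(2, Rational(-36, 5)) = Rational(-72, 5) ≈ -14.400)
Mul(-486, Add(Function('v')(-18, Function('w')(-5, 2)), o)) = Mul(-486, Add(Add(Mul(Rational(1, 4), 0), Mul(Rational(1, 4), -18)), Rational(-72, 5))) = Mul(-486, Add(Add(0, Rational(-9, 2)), Rational(-72, 5))) = Mul(-486, Add(Rational(-9, 2), Rational(-72, 5))) = Mul(-486, Rational(-189, 10)) = Rational(45927, 5)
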